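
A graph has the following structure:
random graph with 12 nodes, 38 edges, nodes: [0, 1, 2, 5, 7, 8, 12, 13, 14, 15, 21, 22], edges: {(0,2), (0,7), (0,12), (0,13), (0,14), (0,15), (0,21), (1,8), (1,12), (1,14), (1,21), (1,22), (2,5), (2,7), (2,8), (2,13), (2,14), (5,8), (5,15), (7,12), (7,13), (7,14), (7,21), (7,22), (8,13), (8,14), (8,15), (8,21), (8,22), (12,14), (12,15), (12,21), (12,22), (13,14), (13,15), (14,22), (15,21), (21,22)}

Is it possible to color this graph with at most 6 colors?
Yes, G is 6-colorable

A valid 6-coloring: color 1: [5, 14, 21]; color 2: [8, 12]; color 3: [0, 22]; color 4: [1, 7, 15]; color 5: [2]; color 6: [13].
(χ(G) = 5 ≤ 6.)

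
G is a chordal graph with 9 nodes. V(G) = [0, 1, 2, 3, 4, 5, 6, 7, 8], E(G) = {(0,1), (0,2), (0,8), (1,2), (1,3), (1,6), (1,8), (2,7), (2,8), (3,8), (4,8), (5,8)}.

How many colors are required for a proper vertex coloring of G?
Clique number ω(G) = 4 (lower bound: χ ≥ ω).
The clique on [0, 1, 2, 8] has size 4, forcing χ ≥ 4, and the coloring below uses 4 colors, so χ(G) = 4.
A valid 4-coloring: color 1: [6, 7, 8]; color 2: [1, 4, 5]; color 3: [2, 3]; color 4: [0].

χ(G) = 4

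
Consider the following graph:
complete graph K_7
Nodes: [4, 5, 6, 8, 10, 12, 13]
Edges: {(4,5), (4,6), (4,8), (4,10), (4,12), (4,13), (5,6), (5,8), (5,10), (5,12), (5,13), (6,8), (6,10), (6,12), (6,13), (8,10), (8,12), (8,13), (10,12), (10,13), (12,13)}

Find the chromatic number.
Clique number ω(G) = 7 (lower bound: χ ≥ ω).
The clique on [4, 5, 6, 8, 10, 12, 13] has size 7, forcing χ ≥ 7, and the coloring below uses 7 colors, so χ(G) = 7.
A valid 7-coloring: color 1: [8]; color 2: [13]; color 3: [5]; color 4: [10]; color 5: [4]; color 6: [6]; color 7: [12].

χ(G) = 7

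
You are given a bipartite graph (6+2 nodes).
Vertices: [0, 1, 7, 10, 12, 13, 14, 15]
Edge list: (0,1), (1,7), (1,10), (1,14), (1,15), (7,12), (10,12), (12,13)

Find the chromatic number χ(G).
Clique number ω(G) = 2 (lower bound: χ ≥ ω).
The graph is bipartite (no odd cycle), so 2 colors suffice: χ(G) = 2.
A valid 2-coloring: color 1: [1, 12]; color 2: [0, 7, 10, 13, 14, 15].

χ(G) = 2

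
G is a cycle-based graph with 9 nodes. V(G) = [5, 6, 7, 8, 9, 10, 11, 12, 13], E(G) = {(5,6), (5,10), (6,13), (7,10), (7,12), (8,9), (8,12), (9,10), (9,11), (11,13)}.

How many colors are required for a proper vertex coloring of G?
Clique number ω(G) = 2 (lower bound: χ ≥ ω).
Odd cycle [7, 10, 9, 8, 12] needs 3 colors (χ ≥ 3).
The coloring below uses 3 colors, so χ(G) = 3.
A valid 3-coloring: color 1: [6, 8, 10, 11]; color 2: [5, 9, 12, 13]; color 3: [7].

χ(G) = 3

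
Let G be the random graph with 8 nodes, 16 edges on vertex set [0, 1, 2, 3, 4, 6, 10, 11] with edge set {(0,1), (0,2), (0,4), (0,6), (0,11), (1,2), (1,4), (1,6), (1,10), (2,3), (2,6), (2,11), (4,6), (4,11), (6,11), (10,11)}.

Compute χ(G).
Clique number ω(G) = 4 (lower bound: χ ≥ ω).
The clique on [0, 1, 2, 6] has size 4, forcing χ ≥ 4, and the coloring below uses 4 colors, so χ(G) = 4.
A valid 4-coloring: color 1: [1, 3, 11]; color 2: [2, 4, 10]; color 3: [6]; color 4: [0].

χ(G) = 4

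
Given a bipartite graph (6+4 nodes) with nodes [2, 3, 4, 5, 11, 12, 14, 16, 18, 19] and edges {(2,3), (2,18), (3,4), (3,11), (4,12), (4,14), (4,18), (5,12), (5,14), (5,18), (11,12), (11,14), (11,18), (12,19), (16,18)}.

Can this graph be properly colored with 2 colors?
A valid 2-coloring: color 1: [3, 12, 14, 18]; color 2: [2, 4, 5, 11, 16, 19].
(χ(G) = 2 ≤ 2.)

Yes, G is 2-colorable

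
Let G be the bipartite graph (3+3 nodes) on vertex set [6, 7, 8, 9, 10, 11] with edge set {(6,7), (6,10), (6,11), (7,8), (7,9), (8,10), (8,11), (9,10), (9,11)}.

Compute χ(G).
Clique number ω(G) = 2 (lower bound: χ ≥ ω).
The graph is bipartite (no odd cycle), so 2 colors suffice: χ(G) = 2.
A valid 2-coloring: color 1: [7, 10, 11]; color 2: [6, 8, 9].

χ(G) = 2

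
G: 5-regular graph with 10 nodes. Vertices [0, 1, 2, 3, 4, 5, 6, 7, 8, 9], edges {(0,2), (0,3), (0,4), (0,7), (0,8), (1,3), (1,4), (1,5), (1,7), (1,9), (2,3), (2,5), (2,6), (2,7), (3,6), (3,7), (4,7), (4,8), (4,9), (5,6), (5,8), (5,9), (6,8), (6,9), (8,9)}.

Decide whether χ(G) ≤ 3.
The clique on vertices [0, 2, 3, 7] has size 4 > 3, so it alone needs 4 colors.

No, G is not 3-colorable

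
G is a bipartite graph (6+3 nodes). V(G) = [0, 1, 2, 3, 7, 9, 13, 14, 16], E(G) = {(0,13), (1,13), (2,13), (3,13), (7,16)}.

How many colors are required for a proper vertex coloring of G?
χ(G) = 2

Clique number ω(G) = 2 (lower bound: χ ≥ ω).
The graph is bipartite (no odd cycle), so 2 colors suffice: χ(G) = 2.
A valid 2-coloring: color 1: [9, 13, 14, 16]; color 2: [0, 1, 2, 3, 7].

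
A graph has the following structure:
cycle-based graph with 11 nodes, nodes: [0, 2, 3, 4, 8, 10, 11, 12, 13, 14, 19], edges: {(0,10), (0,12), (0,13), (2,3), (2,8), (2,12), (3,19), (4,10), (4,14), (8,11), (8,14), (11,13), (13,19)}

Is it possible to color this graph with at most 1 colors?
No, G is not 1-colorable

Edge (0,10) forces its endpoints to differ, so 1 color is not enough.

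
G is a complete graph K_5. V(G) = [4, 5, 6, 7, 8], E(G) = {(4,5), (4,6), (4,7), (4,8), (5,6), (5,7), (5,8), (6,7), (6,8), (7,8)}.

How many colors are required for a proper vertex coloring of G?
χ(G) = 5

Clique number ω(G) = 5 (lower bound: χ ≥ ω).
The clique on [4, 5, 6, 7, 8] has size 5, forcing χ ≥ 5, and the coloring below uses 5 colors, so χ(G) = 5.
A valid 5-coloring: color 1: [6]; color 2: [4]; color 3: [7]; color 4: [5]; color 5: [8].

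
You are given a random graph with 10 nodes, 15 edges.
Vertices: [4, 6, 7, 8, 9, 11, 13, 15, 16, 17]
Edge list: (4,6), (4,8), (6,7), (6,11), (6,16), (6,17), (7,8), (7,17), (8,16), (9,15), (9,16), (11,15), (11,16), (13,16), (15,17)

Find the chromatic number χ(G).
χ(G) = 3

Clique number ω(G) = 3 (lower bound: χ ≥ ω).
The clique on [6, 11, 16] has size 3, forcing χ ≥ 3, and the coloring below uses 3 colors, so χ(G) = 3.
A valid 3-coloring: color 1: [6, 8, 13, 15]; color 2: [4, 16, 17]; color 3: [7, 9, 11].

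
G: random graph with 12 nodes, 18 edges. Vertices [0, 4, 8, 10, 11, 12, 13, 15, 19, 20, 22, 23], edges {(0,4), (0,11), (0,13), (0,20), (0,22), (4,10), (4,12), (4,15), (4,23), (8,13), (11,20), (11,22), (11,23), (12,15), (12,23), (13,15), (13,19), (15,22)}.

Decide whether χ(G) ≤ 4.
Yes, G is 4-colorable

A valid 4-coloring: color 1: [4, 11, 13]; color 2: [0, 8, 10, 15, 19, 23]; color 3: [12, 20, 22].
(χ(G) = 3 ≤ 4.)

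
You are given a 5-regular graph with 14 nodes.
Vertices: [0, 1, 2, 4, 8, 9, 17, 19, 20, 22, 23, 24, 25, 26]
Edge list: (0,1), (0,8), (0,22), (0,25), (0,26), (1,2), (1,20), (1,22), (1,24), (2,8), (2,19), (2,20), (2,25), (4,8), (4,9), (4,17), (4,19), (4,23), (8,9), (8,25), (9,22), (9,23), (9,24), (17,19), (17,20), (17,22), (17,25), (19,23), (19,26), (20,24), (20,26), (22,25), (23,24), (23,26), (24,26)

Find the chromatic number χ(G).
χ(G) = 4

Clique number ω(G) = 3 (lower bound: χ ≥ ω).
Odd cycle [24, 26, 19, 4, 9] needs 3 colors (χ ≥ 3).
Vertex 23 is adjacent to every vertex of [4, 9, 19, 24, 26], which already need 3 colors among themselves, so 23 needs a new color (χ ≥ 4).
The coloring below uses 4 colors, so χ(G) = 4.
A valid 4-coloring: color 1: [0, 2, 17, 23]; color 2: [4, 22, 24]; color 3: [9, 19, 20, 25]; color 4: [1, 8, 26].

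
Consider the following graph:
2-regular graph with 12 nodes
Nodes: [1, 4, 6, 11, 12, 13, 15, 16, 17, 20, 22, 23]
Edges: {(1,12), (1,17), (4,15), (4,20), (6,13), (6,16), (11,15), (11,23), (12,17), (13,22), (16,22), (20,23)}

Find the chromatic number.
Clique number ω(G) = 3 (lower bound: χ ≥ ω).
The clique on [1, 12, 17] has size 3, forcing χ ≥ 3, and the coloring below uses 3 colors, so χ(G) = 3.
A valid 3-coloring: color 1: [1, 11, 13, 16, 20]; color 2: [4, 6, 12, 22, 23]; color 3: [15, 17].

χ(G) = 3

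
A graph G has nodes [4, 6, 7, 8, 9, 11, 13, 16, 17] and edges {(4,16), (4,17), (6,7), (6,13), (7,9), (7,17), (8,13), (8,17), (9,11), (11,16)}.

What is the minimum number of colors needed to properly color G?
χ(G) = 3

Clique number ω(G) = 2 (lower bound: χ ≥ ω).
Odd cycle [17, 7, 6, 13, 8] needs 3 colors (χ ≥ 3).
The coloring below uses 3 colors, so χ(G) = 3.
A valid 3-coloring: color 1: [9, 13, 16, 17]; color 2: [4, 7, 8, 11]; color 3: [6].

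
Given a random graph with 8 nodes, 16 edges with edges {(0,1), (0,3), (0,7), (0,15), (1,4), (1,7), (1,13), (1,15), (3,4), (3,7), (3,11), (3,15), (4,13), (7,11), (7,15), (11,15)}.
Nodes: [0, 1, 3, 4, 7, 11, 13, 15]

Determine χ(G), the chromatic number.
Clique number ω(G) = 4 (lower bound: χ ≥ ω).
The clique on [3, 7, 11, 15] has size 4, forcing χ ≥ 4, and the coloring below uses 4 colors, so χ(G) = 4.
A valid 4-coloring: color 1: [13, 15]; color 2: [1, 3]; color 3: [4, 7]; color 4: [0, 11].

χ(G) = 4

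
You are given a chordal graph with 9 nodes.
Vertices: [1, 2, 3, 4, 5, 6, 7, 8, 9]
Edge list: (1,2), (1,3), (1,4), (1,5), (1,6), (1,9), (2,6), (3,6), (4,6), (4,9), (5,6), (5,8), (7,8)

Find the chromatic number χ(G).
χ(G) = 3

Clique number ω(G) = 3 (lower bound: χ ≥ ω).
The clique on [1, 4, 9] has size 3, forcing χ ≥ 3, and the coloring below uses 3 colors, so χ(G) = 3.
A valid 3-coloring: color 1: [1, 8]; color 2: [6, 7, 9]; color 3: [2, 3, 4, 5].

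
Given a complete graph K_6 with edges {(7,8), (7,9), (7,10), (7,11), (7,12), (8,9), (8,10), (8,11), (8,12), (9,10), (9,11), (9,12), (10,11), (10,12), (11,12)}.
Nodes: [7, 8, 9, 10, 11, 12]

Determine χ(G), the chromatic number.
χ(G) = 6

Clique number ω(G) = 6 (lower bound: χ ≥ ω).
The clique on [7, 8, 9, 10, 11, 12] has size 6, forcing χ ≥ 6, and the coloring below uses 6 colors, so χ(G) = 6.
A valid 6-coloring: color 1: [12]; color 2: [11]; color 3: [10]; color 4: [7]; color 5: [9]; color 6: [8].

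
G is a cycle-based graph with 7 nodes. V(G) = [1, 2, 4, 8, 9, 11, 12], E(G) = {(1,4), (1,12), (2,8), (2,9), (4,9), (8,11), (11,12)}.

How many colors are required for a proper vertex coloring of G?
Clique number ω(G) = 2 (lower bound: χ ≥ ω).
Odd cycle [1, 4, 9, 2, 8, 11, 12] needs 3 colors (χ ≥ 3).
The coloring below uses 3 colors, so χ(G) = 3.
A valid 3-coloring: color 1: [1, 9, 11]; color 2: [2, 4, 12]; color 3: [8].

χ(G) = 3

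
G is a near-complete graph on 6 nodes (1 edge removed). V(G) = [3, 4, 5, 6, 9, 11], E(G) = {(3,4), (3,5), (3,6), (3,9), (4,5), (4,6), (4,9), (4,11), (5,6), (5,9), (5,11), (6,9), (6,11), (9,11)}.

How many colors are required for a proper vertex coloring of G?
Clique number ω(G) = 5 (lower bound: χ ≥ ω).
The clique on [3, 4, 5, 6, 9] has size 5, forcing χ ≥ 5, and the coloring below uses 5 colors, so χ(G) = 5.
A valid 5-coloring: color 1: [6]; color 2: [9]; color 3: [5]; color 4: [4]; color 5: [3, 11].

χ(G) = 5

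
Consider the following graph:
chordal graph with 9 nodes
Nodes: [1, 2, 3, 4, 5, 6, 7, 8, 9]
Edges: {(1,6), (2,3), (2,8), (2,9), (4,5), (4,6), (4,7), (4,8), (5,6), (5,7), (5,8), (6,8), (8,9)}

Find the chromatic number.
χ(G) = 4

Clique number ω(G) = 4 (lower bound: χ ≥ ω).
The clique on [4, 5, 6, 8] has size 4, forcing χ ≥ 4, and the coloring below uses 4 colors, so χ(G) = 4.
A valid 4-coloring: color 1: [1, 3, 7, 8]; color 2: [2, 5]; color 3: [4, 9]; color 4: [6].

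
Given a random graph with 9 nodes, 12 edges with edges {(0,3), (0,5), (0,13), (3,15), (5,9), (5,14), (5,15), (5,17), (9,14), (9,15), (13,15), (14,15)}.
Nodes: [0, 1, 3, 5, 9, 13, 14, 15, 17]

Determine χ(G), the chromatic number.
χ(G) = 4

Clique number ω(G) = 4 (lower bound: χ ≥ ω).
The clique on [5, 9, 14, 15] has size 4, forcing χ ≥ 4, and the coloring below uses 4 colors, so χ(G) = 4.
A valid 4-coloring: color 1: [0, 1, 15, 17]; color 2: [3, 5, 13]; color 3: [14]; color 4: [9].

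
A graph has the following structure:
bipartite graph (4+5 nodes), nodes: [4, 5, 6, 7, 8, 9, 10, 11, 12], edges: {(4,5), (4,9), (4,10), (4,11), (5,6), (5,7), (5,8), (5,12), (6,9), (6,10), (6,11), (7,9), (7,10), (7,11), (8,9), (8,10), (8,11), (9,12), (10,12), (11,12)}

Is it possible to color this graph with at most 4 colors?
A valid 4-coloring: color 1: [5, 9, 10, 11]; color 2: [4, 6, 7, 8, 12].
(χ(G) = 2 ≤ 4.)

Yes, G is 4-colorable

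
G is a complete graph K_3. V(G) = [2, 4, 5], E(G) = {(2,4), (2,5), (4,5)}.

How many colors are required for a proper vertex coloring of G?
Clique number ω(G) = 3 (lower bound: χ ≥ ω).
The clique on [2, 4, 5] has size 3, forcing χ ≥ 3, and the coloring below uses 3 colors, so χ(G) = 3.
A valid 3-coloring: color 1: [5]; color 2: [4]; color 3: [2].

χ(G) = 3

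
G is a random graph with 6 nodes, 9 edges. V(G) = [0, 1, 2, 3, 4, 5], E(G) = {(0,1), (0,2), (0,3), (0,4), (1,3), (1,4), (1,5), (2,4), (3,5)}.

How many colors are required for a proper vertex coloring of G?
Clique number ω(G) = 3 (lower bound: χ ≥ ω).
The clique on [0, 1, 3] has size 3, forcing χ ≥ 3, and the coloring below uses 3 colors, so χ(G) = 3.
A valid 3-coloring: color 1: [0, 5]; color 2: [1, 2]; color 3: [3, 4].

χ(G) = 3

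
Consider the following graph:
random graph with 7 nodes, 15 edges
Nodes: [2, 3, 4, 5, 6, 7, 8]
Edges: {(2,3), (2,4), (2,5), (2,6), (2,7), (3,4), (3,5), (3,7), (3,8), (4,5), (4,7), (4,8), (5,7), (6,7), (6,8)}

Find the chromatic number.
Clique number ω(G) = 5 (lower bound: χ ≥ ω).
The clique on [2, 3, 4, 5, 7] has size 5, forcing χ ≥ 5, and the coloring below uses 5 colors, so χ(G) = 5.
A valid 5-coloring: color 1: [7, 8]; color 2: [2]; color 3: [4, 6]; color 4: [3]; color 5: [5].

χ(G) = 5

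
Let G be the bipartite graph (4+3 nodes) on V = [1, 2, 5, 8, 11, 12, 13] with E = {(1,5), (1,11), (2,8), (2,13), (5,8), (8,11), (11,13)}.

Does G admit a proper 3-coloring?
A valid 3-coloring: color 1: [1, 8, 12, 13]; color 2: [2, 5, 11].
(χ(G) = 2 ≤ 3.)

Yes, G is 3-colorable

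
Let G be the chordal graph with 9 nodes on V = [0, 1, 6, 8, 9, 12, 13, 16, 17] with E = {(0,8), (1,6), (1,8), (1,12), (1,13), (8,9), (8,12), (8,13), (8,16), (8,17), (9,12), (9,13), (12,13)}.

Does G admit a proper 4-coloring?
A valid 4-coloring: color 1: [6, 8]; color 2: [0, 13, 16, 17]; color 3: [1, 9]; color 4: [12].
(χ(G) = 4 ≤ 4.)

Yes, G is 4-colorable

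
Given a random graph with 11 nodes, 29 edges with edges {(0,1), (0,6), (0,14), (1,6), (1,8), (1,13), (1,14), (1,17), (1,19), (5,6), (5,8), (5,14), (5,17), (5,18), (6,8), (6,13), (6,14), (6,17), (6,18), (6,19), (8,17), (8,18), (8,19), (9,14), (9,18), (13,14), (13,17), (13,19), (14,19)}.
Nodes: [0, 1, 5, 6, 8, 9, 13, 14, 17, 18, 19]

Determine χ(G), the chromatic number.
Clique number ω(G) = 5 (lower bound: χ ≥ ω).
The clique on [1, 6, 13, 14, 19] has size 5, forcing χ ≥ 5, and the coloring below uses 5 colors, so χ(G) = 5.
A valid 5-coloring: color 1: [6, 9]; color 2: [1, 5]; color 3: [8, 14]; color 4: [0, 13, 18]; color 5: [17, 19].

χ(G) = 5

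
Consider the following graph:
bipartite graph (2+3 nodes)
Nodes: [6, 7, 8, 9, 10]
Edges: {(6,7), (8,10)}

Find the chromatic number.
Clique number ω(G) = 2 (lower bound: χ ≥ ω).
The graph is bipartite (no odd cycle), so 2 colors suffice: χ(G) = 2.
A valid 2-coloring: color 1: [6, 9, 10]; color 2: [7, 8].

χ(G) = 2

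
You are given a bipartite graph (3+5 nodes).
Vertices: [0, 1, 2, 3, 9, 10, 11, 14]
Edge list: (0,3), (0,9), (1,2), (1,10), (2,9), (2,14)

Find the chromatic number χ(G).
Clique number ω(G) = 2 (lower bound: χ ≥ ω).
The graph is bipartite (no odd cycle), so 2 colors suffice: χ(G) = 2.
A valid 2-coloring: color 1: [0, 2, 10, 11]; color 2: [1, 3, 9, 14].

χ(G) = 2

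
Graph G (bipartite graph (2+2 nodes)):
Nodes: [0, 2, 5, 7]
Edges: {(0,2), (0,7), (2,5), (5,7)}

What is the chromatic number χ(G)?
Clique number ω(G) = 2 (lower bound: χ ≥ ω).
The graph is bipartite (no odd cycle), so 2 colors suffice: χ(G) = 2.
A valid 2-coloring: color 1: [0, 5]; color 2: [2, 7].

χ(G) = 2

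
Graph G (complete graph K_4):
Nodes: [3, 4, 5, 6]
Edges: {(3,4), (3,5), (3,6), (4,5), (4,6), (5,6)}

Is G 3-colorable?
No, G is not 3-colorable

The clique on vertices [3, 4, 5, 6] has size 4 > 3, so it alone needs 4 colors.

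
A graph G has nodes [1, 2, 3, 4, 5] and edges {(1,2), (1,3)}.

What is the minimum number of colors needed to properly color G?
Clique number ω(G) = 2 (lower bound: χ ≥ ω).
The graph is bipartite (no odd cycle), so 2 colors suffice: χ(G) = 2.
A valid 2-coloring: color 1: [1, 4, 5]; color 2: [2, 3].

χ(G) = 2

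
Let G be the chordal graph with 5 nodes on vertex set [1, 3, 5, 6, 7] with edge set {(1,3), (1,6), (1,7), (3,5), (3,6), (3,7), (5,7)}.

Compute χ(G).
χ(G) = 3

Clique number ω(G) = 3 (lower bound: χ ≥ ω).
The clique on [1, 3, 6] has size 3, forcing χ ≥ 3, and the coloring below uses 3 colors, so χ(G) = 3.
A valid 3-coloring: color 1: [3]; color 2: [6, 7]; color 3: [1, 5].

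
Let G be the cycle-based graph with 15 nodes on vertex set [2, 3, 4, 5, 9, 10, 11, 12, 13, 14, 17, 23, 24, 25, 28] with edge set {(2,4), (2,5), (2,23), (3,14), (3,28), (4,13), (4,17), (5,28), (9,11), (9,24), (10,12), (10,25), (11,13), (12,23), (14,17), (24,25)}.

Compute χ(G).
χ(G) = 3

Clique number ω(G) = 2 (lower bound: χ ≥ ω).
Odd cycle [17, 4, 2, 5, 28, 3, 14] needs 3 colors (χ ≥ 3).
The coloring below uses 3 colors, so χ(G) = 3.
A valid 3-coloring: color 1: [4, 5, 10, 11, 14, 23, 24]; color 2: [2, 3, 9, 12, 13, 17, 25]; color 3: [28].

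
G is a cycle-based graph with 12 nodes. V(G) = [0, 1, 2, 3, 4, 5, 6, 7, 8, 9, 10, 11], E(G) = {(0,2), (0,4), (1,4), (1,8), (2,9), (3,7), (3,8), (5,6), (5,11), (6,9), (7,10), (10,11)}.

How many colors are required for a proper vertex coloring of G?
Clique number ω(G) = 2 (lower bound: χ ≥ ω).
The graph is bipartite (no odd cycle), so 2 colors suffice: χ(G) = 2.
A valid 2-coloring: color 1: [2, 4, 6, 7, 8, 11]; color 2: [0, 1, 3, 5, 9, 10].

χ(G) = 2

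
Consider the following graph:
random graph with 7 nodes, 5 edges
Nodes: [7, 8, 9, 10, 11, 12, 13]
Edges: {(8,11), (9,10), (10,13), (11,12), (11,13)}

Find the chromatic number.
Clique number ω(G) = 2 (lower bound: χ ≥ ω).
The graph is bipartite (no odd cycle), so 2 colors suffice: χ(G) = 2.
A valid 2-coloring: color 1: [7, 10, 11]; color 2: [8, 9, 12, 13].

χ(G) = 2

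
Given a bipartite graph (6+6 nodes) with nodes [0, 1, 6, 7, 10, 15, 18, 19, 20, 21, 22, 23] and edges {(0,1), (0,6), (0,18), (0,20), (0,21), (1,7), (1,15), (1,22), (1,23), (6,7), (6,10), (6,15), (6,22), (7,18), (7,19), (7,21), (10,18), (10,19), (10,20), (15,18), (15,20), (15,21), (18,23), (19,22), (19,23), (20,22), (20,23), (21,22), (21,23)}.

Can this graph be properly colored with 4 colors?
A valid 4-coloring: color 1: [1, 6, 18, 19, 20, 21]; color 2: [0, 7, 10, 15, 22, 23].
(χ(G) = 2 ≤ 4.)

Yes, G is 4-colorable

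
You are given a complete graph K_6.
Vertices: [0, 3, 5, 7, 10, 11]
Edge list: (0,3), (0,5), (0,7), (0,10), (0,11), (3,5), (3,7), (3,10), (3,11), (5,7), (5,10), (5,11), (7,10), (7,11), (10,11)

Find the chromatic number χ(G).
χ(G) = 6

Clique number ω(G) = 6 (lower bound: χ ≥ ω).
The clique on [0, 3, 5, 7, 10, 11] has size 6, forcing χ ≥ 6, and the coloring below uses 6 colors, so χ(G) = 6.
A valid 6-coloring: color 1: [7]; color 2: [5]; color 3: [0]; color 4: [3]; color 5: [11]; color 6: [10].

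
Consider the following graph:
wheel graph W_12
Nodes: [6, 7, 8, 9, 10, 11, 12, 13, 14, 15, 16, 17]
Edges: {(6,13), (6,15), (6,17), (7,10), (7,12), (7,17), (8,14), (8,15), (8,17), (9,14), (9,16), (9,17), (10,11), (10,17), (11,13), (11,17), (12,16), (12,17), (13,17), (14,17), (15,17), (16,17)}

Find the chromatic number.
Clique number ω(G) = 3 (lower bound: χ ≥ ω).
Odd cycle [6, 15, 8, 14, 9, 16, 12, 7, 10, 11, 13] needs 3 colors (χ ≥ 3).
Vertex 17 is adjacent to every vertex of [6, 7, 8, 9, 10, 11, 12, 13, 14, 15, 16], which already need 3 colors among themselves, so 17 needs a new color (χ ≥ 4).
The coloring below uses 4 colors, so χ(G) = 4.
A valid 4-coloring: color 1: [17]; color 2: [6, 8, 9, 11, 12]; color 3: [7, 13, 14, 15, 16]; color 4: [10].

χ(G) = 4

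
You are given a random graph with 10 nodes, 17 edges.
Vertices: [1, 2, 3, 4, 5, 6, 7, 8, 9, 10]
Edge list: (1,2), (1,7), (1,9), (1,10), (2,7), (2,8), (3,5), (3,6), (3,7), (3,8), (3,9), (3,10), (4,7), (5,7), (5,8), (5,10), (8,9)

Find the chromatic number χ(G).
χ(G) = 3

Clique number ω(G) = 3 (lower bound: χ ≥ ω).
The clique on [1, 2, 7] has size 3, forcing χ ≥ 3, and the coloring below uses 3 colors, so χ(G) = 3.
A valid 3-coloring: color 1: [1, 3, 4]; color 2: [6, 7, 8, 10]; color 3: [2, 5, 9].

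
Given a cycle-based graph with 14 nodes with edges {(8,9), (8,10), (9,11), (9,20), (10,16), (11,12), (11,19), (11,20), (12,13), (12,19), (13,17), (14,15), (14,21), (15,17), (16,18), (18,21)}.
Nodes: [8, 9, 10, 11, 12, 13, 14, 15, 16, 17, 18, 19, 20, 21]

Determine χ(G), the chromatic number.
χ(G) = 3

Clique number ω(G) = 3 (lower bound: χ ≥ ω).
The clique on [9, 11, 20] has size 3, forcing χ ≥ 3, and the coloring below uses 3 colors, so χ(G) = 3.
A valid 3-coloring: color 1: [8, 11, 13, 15, 16, 21]; color 2: [9, 10, 12, 14, 17, 18]; color 3: [19, 20].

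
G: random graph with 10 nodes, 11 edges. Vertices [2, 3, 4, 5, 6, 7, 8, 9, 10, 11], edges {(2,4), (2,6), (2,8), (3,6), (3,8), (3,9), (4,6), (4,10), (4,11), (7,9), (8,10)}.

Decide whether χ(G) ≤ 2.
No, G is not 2-colorable

The clique on vertices [2, 4, 6] has size 3 > 2, so it alone needs 3 colors.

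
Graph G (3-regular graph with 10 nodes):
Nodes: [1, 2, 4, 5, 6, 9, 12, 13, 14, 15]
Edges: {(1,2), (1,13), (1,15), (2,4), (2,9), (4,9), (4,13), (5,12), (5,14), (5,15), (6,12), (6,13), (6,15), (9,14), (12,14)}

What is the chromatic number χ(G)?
Clique number ω(G) = 3 (lower bound: χ ≥ ω).
The clique on [2, 4, 9] has size 3, forcing χ ≥ 3, and the coloring below uses 3 colors, so χ(G) = 3.
A valid 3-coloring: color 1: [1, 5, 6, 9]; color 2: [4, 14, 15]; color 3: [2, 12, 13].

χ(G) = 3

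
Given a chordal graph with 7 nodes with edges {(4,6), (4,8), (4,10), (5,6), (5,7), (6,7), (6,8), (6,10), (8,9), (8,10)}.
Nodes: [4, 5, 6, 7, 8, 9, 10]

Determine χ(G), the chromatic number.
Clique number ω(G) = 4 (lower bound: χ ≥ ω).
The clique on [4, 6, 8, 10] has size 4, forcing χ ≥ 4, and the coloring below uses 4 colors, so χ(G) = 4.
A valid 4-coloring: color 1: [6, 9]; color 2: [5, 8]; color 3: [4, 7]; color 4: [10].

χ(G) = 4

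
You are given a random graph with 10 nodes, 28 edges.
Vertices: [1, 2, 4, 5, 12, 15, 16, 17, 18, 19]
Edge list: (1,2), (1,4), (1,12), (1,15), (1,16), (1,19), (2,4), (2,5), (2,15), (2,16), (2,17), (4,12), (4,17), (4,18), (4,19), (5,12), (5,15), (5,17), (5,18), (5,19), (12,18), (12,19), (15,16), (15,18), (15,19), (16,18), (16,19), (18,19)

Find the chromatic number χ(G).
Clique number ω(G) = 4 (lower bound: χ ≥ ω).
The clique on [1, 2, 15, 16] has size 4, forcing χ ≥ 4, and the coloring below uses 4 colors, so χ(G) = 4.
A valid 4-coloring: color 1: [2, 19]; color 2: [1, 17, 18]; color 3: [12, 15]; color 4: [4, 5, 16].

χ(G) = 4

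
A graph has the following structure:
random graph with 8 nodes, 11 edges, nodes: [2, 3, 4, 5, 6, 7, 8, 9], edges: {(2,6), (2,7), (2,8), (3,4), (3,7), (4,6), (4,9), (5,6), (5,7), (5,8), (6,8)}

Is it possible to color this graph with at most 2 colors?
No, G is not 2-colorable

The clique on vertices [2, 6, 8] has size 3 > 2, so it alone needs 3 colors.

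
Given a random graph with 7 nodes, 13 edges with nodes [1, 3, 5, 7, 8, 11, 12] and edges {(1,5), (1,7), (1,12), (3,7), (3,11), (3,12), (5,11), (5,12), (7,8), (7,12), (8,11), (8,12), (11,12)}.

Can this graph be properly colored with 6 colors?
A valid 6-coloring: color 1: [12]; color 2: [1, 11]; color 3: [5, 7]; color 4: [3, 8].
(χ(G) = 4 ≤ 6.)

Yes, G is 6-colorable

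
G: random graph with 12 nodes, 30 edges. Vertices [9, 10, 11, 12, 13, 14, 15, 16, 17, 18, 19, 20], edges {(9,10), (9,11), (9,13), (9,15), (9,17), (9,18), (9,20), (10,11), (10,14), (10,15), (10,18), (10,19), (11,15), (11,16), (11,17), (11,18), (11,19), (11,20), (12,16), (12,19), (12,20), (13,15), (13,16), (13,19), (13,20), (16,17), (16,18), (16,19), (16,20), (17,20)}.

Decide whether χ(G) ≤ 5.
Yes, G is 5-colorable

A valid 5-coloring: color 1: [11, 12, 13, 14]; color 2: [9, 16]; color 3: [10, 20]; color 4: [15, 17, 18, 19].
(χ(G) = 4 ≤ 5.)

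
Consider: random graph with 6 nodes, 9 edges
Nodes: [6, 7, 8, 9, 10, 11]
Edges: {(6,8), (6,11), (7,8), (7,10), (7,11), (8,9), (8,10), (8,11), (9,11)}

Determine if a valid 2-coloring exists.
No, G is not 2-colorable

The clique on vertices [7, 8, 10] has size 3 > 2, so it alone needs 3 colors.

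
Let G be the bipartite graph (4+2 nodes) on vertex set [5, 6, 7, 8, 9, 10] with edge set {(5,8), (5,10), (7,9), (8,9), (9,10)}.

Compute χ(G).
χ(G) = 2

Clique number ω(G) = 2 (lower bound: χ ≥ ω).
The graph is bipartite (no odd cycle), so 2 colors suffice: χ(G) = 2.
A valid 2-coloring: color 1: [5, 6, 9]; color 2: [7, 8, 10].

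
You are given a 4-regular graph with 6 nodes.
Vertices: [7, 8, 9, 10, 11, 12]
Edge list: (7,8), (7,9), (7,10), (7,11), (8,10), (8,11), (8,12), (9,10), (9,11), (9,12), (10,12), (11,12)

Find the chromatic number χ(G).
χ(G) = 3

Clique number ω(G) = 3 (lower bound: χ ≥ ω).
The clique on [8, 10, 12] has size 3, forcing χ ≥ 3, and the coloring below uses 3 colors, so χ(G) = 3.
A valid 3-coloring: color 1: [10, 11]; color 2: [7, 12]; color 3: [8, 9].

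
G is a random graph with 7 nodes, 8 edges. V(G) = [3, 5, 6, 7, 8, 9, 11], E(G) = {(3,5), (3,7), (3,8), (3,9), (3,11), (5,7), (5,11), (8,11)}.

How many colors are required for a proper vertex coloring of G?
χ(G) = 3

Clique number ω(G) = 3 (lower bound: χ ≥ ω).
The clique on [3, 8, 11] has size 3, forcing χ ≥ 3, and the coloring below uses 3 colors, so χ(G) = 3.
A valid 3-coloring: color 1: [3, 6]; color 2: [7, 9, 11]; color 3: [5, 8].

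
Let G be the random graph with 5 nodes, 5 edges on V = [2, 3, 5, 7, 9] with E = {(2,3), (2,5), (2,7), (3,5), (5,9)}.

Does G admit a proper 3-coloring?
A valid 3-coloring: color 1: [2, 9]; color 2: [5, 7]; color 3: [3].
(χ(G) = 3 ≤ 3.)

Yes, G is 3-colorable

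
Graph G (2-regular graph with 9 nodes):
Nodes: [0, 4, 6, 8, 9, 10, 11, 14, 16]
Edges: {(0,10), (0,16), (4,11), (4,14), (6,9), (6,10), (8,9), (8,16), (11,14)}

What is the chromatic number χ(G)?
Clique number ω(G) = 3 (lower bound: χ ≥ ω).
The clique on [4, 11, 14] has size 3, forcing χ ≥ 3, and the coloring below uses 3 colors, so χ(G) = 3.
A valid 3-coloring: color 1: [0, 6, 8, 11]; color 2: [4, 9, 10, 16]; color 3: [14].

χ(G) = 3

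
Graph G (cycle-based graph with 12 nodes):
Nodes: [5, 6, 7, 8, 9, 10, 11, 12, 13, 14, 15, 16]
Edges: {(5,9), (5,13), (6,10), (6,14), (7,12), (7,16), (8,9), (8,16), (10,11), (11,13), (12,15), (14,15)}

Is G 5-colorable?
A valid 5-coloring: color 1: [5, 6, 7, 8, 11, 15]; color 2: [9, 10, 12, 13, 14, 16].
(χ(G) = 2 ≤ 5.)

Yes, G is 5-colorable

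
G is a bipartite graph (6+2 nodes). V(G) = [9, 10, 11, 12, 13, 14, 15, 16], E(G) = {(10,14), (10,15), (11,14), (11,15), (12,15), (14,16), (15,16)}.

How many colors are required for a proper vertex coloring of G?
χ(G) = 2

Clique number ω(G) = 2 (lower bound: χ ≥ ω).
The graph is bipartite (no odd cycle), so 2 colors suffice: χ(G) = 2.
A valid 2-coloring: color 1: [9, 13, 14, 15]; color 2: [10, 11, 12, 16].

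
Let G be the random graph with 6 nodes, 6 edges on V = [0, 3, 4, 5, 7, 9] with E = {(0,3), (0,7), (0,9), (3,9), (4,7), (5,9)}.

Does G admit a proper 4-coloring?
Yes, G is 4-colorable

A valid 4-coloring: color 1: [7, 9]; color 2: [0, 4, 5]; color 3: [3].
(χ(G) = 3 ≤ 4.)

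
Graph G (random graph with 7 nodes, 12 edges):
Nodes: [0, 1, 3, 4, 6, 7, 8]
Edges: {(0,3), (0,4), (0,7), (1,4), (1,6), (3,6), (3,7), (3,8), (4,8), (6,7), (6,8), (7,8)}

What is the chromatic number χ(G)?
χ(G) = 4

Clique number ω(G) = 4 (lower bound: χ ≥ ω).
The clique on [3, 6, 7, 8] has size 4, forcing χ ≥ 4, and the coloring below uses 4 colors, so χ(G) = 4.
A valid 4-coloring: color 1: [3, 4]; color 2: [0, 1, 8]; color 3: [6]; color 4: [7].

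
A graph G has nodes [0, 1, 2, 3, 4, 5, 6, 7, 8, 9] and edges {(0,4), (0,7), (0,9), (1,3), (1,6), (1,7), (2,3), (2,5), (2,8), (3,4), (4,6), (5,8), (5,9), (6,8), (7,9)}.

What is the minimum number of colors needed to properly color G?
Clique number ω(G) = 3 (lower bound: χ ≥ ω).
The clique on [0, 7, 9] has size 3, forcing χ ≥ 3, and the coloring below uses 3 colors, so χ(G) = 3.
A valid 3-coloring: color 1: [1, 2, 4, 9]; color 2: [0, 3, 5, 6]; color 3: [7, 8].

χ(G) = 3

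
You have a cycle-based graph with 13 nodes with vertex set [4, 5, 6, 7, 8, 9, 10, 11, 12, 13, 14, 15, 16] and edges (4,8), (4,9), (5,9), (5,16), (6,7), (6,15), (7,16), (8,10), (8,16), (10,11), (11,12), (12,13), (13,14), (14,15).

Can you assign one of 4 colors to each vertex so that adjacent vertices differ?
Yes, G is 4-colorable

A valid 4-coloring: color 1: [4, 6, 10, 12, 14, 16]; color 2: [7, 8, 9, 11, 13, 15]; color 3: [5].
(χ(G) = 3 ≤ 4.)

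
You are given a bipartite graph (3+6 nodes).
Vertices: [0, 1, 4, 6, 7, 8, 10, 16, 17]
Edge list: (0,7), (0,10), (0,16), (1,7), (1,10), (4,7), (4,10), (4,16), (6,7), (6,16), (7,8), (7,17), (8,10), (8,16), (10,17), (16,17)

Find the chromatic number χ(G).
χ(G) = 2

Clique number ω(G) = 2 (lower bound: χ ≥ ω).
The graph is bipartite (no odd cycle), so 2 colors suffice: χ(G) = 2.
A valid 2-coloring: color 1: [7, 10, 16]; color 2: [0, 1, 4, 6, 8, 17].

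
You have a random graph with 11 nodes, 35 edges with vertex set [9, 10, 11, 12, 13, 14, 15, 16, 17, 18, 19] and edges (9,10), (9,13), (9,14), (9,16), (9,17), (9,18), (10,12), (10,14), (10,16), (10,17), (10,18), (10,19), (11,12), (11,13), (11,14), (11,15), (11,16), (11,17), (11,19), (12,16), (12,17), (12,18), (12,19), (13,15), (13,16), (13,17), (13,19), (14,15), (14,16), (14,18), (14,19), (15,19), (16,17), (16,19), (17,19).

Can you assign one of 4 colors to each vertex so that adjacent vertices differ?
No, G is not 4-colorable

The clique on vertices [10, 12, 16, 17, 19] has size 5 > 4, so it alone needs 5 colors.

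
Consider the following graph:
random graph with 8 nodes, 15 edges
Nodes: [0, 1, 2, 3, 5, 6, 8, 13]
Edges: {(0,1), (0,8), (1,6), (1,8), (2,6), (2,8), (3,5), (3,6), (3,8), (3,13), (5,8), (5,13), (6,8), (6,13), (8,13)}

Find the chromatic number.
Clique number ω(G) = 4 (lower bound: χ ≥ ω).
The clique on [3, 5, 8, 13] has size 4, forcing χ ≥ 4, and the coloring below uses 4 colors, so χ(G) = 4.
A valid 4-coloring: color 1: [8]; color 2: [0, 5, 6]; color 3: [1, 2, 13]; color 4: [3].

χ(G) = 4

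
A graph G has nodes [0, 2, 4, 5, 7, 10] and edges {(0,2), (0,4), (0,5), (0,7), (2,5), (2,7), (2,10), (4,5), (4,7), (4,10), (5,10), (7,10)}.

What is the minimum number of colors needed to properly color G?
χ(G) = 3

Clique number ω(G) = 3 (lower bound: χ ≥ ω).
The clique on [0, 2, 5] has size 3, forcing χ ≥ 3, and the coloring below uses 3 colors, so χ(G) = 3.
A valid 3-coloring: color 1: [0, 10]; color 2: [5, 7]; color 3: [2, 4].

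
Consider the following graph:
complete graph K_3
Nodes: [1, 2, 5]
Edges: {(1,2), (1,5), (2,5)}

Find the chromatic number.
χ(G) = 3

Clique number ω(G) = 3 (lower bound: χ ≥ ω).
The clique on [1, 2, 5] has size 3, forcing χ ≥ 3, and the coloring below uses 3 colors, so χ(G) = 3.
A valid 3-coloring: color 1: [2]; color 2: [5]; color 3: [1].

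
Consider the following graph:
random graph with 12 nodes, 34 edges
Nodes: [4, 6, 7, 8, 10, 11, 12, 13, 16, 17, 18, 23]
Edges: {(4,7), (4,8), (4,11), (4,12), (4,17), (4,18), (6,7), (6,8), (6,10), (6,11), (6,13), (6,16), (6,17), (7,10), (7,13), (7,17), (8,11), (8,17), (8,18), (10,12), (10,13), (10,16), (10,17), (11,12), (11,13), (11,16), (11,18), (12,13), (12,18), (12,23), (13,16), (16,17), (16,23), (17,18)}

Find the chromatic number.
Clique number ω(G) = 4 (lower bound: χ ≥ ω).
Suppose a proper 4-coloring c exists. The clique [4, 8, 11, 18] takes 4 distinct colors; by symmetry let c(4) = 1, c(8) = 2, c(11) = 3, c(18) = 4.
- Vertex 17: neighbors [4, 8, 18] already have colors [1, 2, 4] ⇒ c(17) = 3.
- Vertex 12: neighbors [4, 11, 18] already have colors [1, 3, 4] ⇒ c(12) = 2.
- Vertex 6: neighbors [8, 11] already have colors [2, 3]; try each remaining color.
- Case c(6) = 1:
  - Vertex 10: neighbors [6, 12, 17] already have colors [1, 2, 3] ⇒ c(10) = 4.
  - Vertex 13: neighbors [6, 12, 11, 10] already have colors [1, 2, 3, 4] — all 4 colors blocked. Contradiction.
- Case c(6) = 4:
  - Vertex 10: neighbors [12, 17, 6] already have colors [2, 3, 4] ⇒ c(10) = 1.
  - Vertex 13: neighbors [10, 12, 11, 6] already have colors [1, 2, 3, 4] — all 4 colors blocked. Contradiction.
Every case ends in a contradiction, so G has no proper 4-coloring (χ ≥ 5).
The coloring below uses 5 colors, so χ(G) = 5.
A valid 5-coloring: color 1: [4, 6, 23]; color 2: [13, 17]; color 3: [7, 8, 12, 16]; color 4: [10, 11]; color 5: [18].

χ(G) = 5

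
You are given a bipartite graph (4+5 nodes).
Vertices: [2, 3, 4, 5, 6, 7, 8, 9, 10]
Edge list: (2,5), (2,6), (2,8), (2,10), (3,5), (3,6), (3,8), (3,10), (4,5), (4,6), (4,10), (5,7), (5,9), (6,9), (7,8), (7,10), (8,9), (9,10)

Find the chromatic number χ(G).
χ(G) = 2

Clique number ω(G) = 2 (lower bound: χ ≥ ω).
The graph is bipartite (no odd cycle), so 2 colors suffice: χ(G) = 2.
A valid 2-coloring: color 1: [5, 6, 8, 10]; color 2: [2, 3, 4, 7, 9].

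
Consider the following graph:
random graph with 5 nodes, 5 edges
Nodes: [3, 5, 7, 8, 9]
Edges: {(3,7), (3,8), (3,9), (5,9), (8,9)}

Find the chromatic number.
Clique number ω(G) = 3 (lower bound: χ ≥ ω).
The clique on [3, 8, 9] has size 3, forcing χ ≥ 3, and the coloring below uses 3 colors, so χ(G) = 3.
A valid 3-coloring: color 1: [7, 9]; color 2: [3, 5]; color 3: [8].

χ(G) = 3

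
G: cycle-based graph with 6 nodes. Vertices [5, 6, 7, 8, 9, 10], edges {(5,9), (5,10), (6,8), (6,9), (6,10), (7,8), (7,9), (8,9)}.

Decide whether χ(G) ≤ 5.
A valid 5-coloring: color 1: [9, 10]; color 2: [5, 6, 7]; color 3: [8].
(χ(G) = 3 ≤ 5.)

Yes, G is 5-colorable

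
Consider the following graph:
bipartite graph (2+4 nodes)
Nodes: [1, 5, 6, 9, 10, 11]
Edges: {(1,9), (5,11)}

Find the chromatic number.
χ(G) = 2

Clique number ω(G) = 2 (lower bound: χ ≥ ω).
The graph is bipartite (no odd cycle), so 2 colors suffice: χ(G) = 2.
A valid 2-coloring: color 1: [6, 9, 10, 11]; color 2: [1, 5].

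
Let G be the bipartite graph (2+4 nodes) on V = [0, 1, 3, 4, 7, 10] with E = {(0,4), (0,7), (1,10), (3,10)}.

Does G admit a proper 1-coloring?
Edge (0,4) forces its endpoints to differ, so 1 color is not enough.

No, G is not 1-colorable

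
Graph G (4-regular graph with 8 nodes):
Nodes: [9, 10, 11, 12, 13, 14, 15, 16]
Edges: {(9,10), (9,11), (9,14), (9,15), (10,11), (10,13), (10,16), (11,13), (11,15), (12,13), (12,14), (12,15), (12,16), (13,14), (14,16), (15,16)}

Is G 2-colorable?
No, G is not 2-colorable

The clique on vertices [12, 14, 16] has size 3 > 2, so it alone needs 3 colors.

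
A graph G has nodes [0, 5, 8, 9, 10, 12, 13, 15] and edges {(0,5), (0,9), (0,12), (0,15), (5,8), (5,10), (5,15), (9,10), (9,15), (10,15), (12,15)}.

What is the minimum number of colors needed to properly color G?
χ(G) = 3

Clique number ω(G) = 3 (lower bound: χ ≥ ω).
The clique on [0, 9, 15] has size 3, forcing χ ≥ 3, and the coloring below uses 3 colors, so χ(G) = 3.
A valid 3-coloring: color 1: [8, 13, 15]; color 2: [5, 9, 12]; color 3: [0, 10].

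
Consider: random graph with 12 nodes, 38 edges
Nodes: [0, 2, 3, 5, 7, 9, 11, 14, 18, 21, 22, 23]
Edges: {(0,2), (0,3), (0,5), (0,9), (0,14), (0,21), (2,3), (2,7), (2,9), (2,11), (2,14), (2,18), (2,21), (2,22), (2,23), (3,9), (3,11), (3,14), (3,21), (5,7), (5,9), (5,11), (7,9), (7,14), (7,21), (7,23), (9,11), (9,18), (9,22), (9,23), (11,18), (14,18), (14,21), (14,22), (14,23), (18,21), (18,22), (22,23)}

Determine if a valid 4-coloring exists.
No, G is not 4-colorable

The clique on vertices [0, 2, 3, 14, 21] has size 5 > 4, so it alone needs 5 colors.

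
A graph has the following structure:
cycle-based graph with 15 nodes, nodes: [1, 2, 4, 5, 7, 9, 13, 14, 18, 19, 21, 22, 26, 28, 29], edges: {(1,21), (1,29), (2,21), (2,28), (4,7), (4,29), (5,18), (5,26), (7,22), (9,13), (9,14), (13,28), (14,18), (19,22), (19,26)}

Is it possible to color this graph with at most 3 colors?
Yes, G is 3-colorable

A valid 3-coloring: color 1: [1, 2, 4, 13, 14, 22, 26]; color 2: [5, 7, 9, 19, 21, 28, 29]; color 3: [18].
(χ(G) = 3 ≤ 3.)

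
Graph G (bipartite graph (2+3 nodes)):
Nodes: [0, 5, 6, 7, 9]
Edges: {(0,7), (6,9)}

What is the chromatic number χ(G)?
χ(G) = 2

Clique number ω(G) = 2 (lower bound: χ ≥ ω).
The graph is bipartite (no odd cycle), so 2 colors suffice: χ(G) = 2.
A valid 2-coloring: color 1: [0, 5, 6]; color 2: [7, 9].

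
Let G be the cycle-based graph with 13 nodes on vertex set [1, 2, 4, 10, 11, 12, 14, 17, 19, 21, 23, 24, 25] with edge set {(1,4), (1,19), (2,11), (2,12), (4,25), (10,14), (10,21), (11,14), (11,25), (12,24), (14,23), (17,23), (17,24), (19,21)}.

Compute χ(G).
χ(G) = 3

Clique number ω(G) = 2 (lower bound: χ ≥ ω).
Odd cycle [23, 17, 24, 12, 2, 11, 14] needs 3 colors (χ ≥ 3).
The coloring below uses 3 colors, so χ(G) = 3.
A valid 3-coloring: color 1: [1, 12, 14, 17, 21, 25]; color 2: [4, 10, 11, 19, 23, 24]; color 3: [2].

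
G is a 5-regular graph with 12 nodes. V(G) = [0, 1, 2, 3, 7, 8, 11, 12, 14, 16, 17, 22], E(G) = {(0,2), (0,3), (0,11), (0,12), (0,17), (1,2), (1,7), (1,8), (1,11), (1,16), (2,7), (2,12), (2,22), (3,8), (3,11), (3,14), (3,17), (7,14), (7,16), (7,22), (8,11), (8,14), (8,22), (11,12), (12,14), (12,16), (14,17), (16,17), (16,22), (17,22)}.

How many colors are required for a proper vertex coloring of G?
χ(G) = 4

Clique number ω(G) = 3 (lower bound: χ ≥ ω).
Odd cycle [8, 14, 17, 0, 11] needs 3 colors (χ ≥ 3).
Vertex 3 is adjacent to every vertex of [0, 8, 11, 14, 17], which already need 3 colors among themselves, so 3 needs a new color (χ ≥ 4).
The coloring below uses 4 colors, so χ(G) = 4.
A valid 4-coloring: color 1: [2, 11, 17]; color 2: [3, 7, 12]; color 3: [0, 8, 16]; color 4: [1, 14, 22].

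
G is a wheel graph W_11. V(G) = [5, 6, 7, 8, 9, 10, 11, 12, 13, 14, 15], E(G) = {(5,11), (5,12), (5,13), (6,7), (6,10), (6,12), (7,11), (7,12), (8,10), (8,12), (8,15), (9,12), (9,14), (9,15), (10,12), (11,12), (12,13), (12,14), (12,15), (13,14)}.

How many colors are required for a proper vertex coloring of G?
χ(G) = 3

Clique number ω(G) = 3 (lower bound: χ ≥ ω).
The clique on [5, 11, 12] has size 3, forcing χ ≥ 3, and the coloring below uses 3 colors, so χ(G) = 3.
A valid 3-coloring: color 1: [12]; color 2: [6, 8, 9, 11, 13]; color 3: [5, 7, 10, 14, 15].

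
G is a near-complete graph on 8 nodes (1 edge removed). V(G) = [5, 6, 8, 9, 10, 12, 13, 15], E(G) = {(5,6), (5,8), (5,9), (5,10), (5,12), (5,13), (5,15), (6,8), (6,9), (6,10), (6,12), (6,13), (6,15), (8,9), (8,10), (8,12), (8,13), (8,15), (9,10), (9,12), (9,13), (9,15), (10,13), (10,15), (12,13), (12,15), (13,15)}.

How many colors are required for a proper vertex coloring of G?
χ(G) = 7

Clique number ω(G) = 7 (lower bound: χ ≥ ω).
The clique on [5, 6, 8, 9, 10, 13, 15] has size 7, forcing χ ≥ 7, and the coloring below uses 7 colors, so χ(G) = 7.
A valid 7-coloring: color 1: [8]; color 2: [5]; color 3: [13]; color 4: [9]; color 5: [6]; color 6: [15]; color 7: [10, 12].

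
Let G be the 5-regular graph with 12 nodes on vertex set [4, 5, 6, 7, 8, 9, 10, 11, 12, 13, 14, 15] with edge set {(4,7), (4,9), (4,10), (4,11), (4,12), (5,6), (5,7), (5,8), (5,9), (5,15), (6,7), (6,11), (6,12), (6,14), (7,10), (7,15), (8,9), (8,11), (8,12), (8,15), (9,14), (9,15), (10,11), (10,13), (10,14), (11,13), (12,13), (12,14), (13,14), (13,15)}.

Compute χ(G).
Clique number ω(G) = 4 (lower bound: χ ≥ ω).
The clique on [5, 8, 9, 15] has size 4, forcing χ ≥ 4, and the coloring below uses 4 colors, so χ(G) = 4.
A valid 4-coloring: color 1: [4, 6, 8, 13]; color 2: [5, 11, 14]; color 3: [10, 12, 15]; color 4: [7, 9].

χ(G) = 4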